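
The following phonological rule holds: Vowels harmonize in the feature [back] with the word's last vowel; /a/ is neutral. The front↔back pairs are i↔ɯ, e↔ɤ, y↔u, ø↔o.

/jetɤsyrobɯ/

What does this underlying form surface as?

[jɤtɤsurobɯ]

/e/ harmonizes with /ɯ/ ([+back]) → [ɤ]
/y/ harmonizes with /ɯ/ ([+back]) → [u]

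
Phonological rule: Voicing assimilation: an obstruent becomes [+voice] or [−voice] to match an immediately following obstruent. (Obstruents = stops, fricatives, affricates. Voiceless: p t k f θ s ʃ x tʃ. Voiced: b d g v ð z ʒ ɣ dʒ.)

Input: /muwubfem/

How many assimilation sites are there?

1

/b/ before /f/ (voiceless) → [p]
1 segment changes.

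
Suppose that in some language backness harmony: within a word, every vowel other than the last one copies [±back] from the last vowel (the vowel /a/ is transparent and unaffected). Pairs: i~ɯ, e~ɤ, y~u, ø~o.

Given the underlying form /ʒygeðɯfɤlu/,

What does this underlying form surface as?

[ʒugɤðɯfɤlu]

/y/ harmonizes with /u/ ([+back]) → [u]
/e/ harmonizes with /u/ ([+back]) → [ɤ]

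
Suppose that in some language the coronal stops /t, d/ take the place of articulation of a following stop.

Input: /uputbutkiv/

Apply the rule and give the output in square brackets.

[upupbukkiv]

/t/ before /b/ (labial) → [p]
/t/ before /k/ (velar) → [k]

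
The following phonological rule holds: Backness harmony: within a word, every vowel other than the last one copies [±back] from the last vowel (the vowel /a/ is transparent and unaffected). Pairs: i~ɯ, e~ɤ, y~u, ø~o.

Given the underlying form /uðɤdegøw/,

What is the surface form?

[yðedegøw]

/u/ harmonizes with /ø/ ([-back]) → [y]
/ɤ/ harmonizes with /ø/ ([-back]) → [e]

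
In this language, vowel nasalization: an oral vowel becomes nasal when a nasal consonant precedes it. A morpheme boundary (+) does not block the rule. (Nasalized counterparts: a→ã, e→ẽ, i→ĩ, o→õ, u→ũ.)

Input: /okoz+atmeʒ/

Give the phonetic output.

[okoz+atmẽʒ]

/e/ after nasal /m/ → [ẽ]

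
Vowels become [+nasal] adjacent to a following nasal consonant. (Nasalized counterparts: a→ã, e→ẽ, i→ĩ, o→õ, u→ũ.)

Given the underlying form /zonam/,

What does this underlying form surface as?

[zõnãm]

/o/ before nasal /n/ → [õ]
/a/ before nasal /m/ → [ã]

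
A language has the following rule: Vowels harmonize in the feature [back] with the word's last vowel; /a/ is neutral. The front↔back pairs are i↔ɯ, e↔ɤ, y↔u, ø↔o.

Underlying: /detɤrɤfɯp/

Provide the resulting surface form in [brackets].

[dɤtɤrɤfɯp]

/e/ harmonizes with /ɯ/ ([+back]) → [ɤ]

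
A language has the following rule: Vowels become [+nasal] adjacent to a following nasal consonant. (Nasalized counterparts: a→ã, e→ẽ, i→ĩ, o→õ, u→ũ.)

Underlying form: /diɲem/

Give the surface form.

/i/ before nasal /ɲ/ → [ĩ]
/e/ before nasal /m/ → [ẽ]

[dĩɲẽm]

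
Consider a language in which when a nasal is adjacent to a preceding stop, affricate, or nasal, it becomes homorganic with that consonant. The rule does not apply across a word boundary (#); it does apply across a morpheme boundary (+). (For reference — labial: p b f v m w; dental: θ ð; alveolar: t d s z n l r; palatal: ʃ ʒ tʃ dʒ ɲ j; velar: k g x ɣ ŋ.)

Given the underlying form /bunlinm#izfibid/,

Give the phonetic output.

/m/ after /n/ (alveolar) → [n]

[bunlinn#izfibid]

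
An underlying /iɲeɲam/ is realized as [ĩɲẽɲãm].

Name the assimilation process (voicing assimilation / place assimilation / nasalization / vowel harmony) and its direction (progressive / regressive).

nasalization, regressive

/i/→[ĩ] /e/→[ẽ] /a/→[ã].
Each target copies a feature from the following segment, so the direction is regressive.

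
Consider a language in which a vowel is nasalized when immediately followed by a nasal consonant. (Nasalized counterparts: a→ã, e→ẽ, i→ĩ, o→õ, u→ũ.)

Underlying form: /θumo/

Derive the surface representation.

[θũmo]

/u/ before nasal /m/ → [ũ]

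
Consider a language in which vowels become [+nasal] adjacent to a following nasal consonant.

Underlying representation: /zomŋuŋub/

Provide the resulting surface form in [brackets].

[zõmŋũŋub]

/o/ before nasal /m/ → [õ]
/u/ before nasal /ŋ/ → [ũ]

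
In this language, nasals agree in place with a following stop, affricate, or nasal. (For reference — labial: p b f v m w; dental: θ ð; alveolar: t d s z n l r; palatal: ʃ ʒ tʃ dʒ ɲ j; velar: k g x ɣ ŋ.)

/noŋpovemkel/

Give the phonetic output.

/ŋ/ before /p/ (labial) → [m]
/m/ before /k/ (velar) → [ŋ]

[nompoveŋkel]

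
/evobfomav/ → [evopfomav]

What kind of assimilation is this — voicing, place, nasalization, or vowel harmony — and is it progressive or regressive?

/b/→[p].
Each target copies a feature from the following segment, so the direction is regressive.

voicing assimilation, regressive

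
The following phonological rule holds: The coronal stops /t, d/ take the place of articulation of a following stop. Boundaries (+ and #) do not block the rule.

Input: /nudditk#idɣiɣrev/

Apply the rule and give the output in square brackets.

[nuddikk#idɣiɣrev]

/t/ before /k/ (velar) → [k]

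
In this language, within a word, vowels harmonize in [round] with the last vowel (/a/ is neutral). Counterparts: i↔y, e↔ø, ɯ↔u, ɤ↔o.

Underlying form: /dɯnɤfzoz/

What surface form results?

[dunofzoz]

/ɯ/ harmonizes with /o/ ([+round]) → [u]
/ɤ/ harmonizes with /o/ ([+round]) → [o]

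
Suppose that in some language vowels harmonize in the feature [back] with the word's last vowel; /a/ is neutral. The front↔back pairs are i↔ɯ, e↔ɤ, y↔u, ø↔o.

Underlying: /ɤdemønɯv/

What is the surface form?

/e/ harmonizes with /ɯ/ ([+back]) → [ɤ]
/ø/ harmonizes with /ɯ/ ([+back]) → [o]

[ɤdɤmonɯv]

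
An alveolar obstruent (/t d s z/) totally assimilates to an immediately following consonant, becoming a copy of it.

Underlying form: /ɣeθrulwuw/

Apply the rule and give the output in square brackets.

no segment meets the rule's conditions; no change.

[ɣeθrulwuw]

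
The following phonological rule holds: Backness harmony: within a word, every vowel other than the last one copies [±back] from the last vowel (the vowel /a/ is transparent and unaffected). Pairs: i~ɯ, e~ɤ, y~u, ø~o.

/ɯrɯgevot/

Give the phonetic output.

[ɯrɯgɤvot]

/e/ harmonizes with /o/ ([+back]) → [ɤ]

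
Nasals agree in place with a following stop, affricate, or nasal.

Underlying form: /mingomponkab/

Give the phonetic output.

/n/ before /g/ (velar) → [ŋ]
/n/ before /k/ (velar) → [ŋ]

[miŋgompoŋkab]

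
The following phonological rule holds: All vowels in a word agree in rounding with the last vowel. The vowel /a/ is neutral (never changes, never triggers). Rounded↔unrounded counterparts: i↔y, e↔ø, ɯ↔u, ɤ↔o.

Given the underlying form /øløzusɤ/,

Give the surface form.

[elezɯsɤ]

/ø/ harmonizes with /ɤ/ ([-round]) → [e]
/ø/ harmonizes with /ɤ/ ([-round]) → [e]
/u/ harmonizes with /ɤ/ ([-round]) → [ɯ]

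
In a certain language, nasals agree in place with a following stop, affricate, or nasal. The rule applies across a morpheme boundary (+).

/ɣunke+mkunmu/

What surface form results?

/n/ before /k/ (velar) → [ŋ]
/m/ before /k/ (velar) → [ŋ]
/n/ before /m/ (labial) → [m]

[ɣuŋke+ŋkummu]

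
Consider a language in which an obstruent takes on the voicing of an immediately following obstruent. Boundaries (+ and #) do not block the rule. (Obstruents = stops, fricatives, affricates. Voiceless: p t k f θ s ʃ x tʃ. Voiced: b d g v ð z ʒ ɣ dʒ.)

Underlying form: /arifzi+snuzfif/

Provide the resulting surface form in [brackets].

/f/ before /z/ (voiced) → [v]
/z/ before /f/ (voiceless) → [s]

[arivzi+snusfif]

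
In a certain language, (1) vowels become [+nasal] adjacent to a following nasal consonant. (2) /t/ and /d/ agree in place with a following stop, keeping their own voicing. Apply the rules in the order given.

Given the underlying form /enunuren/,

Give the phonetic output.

[ẽnũnurẽn]

Rule 1: /e/ before nasal /n/ → [ẽ]
Rule 1: /u/ before nasal /n/ → [ũ]
Rule 1: /e/ before nasal /n/ → [ẽ]
After rule 1: ẽnũnurẽn
Rule 2: no segment meets the rule's conditions; no change.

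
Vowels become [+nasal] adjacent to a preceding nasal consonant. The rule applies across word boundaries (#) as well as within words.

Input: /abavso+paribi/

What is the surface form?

[abavso+paribi]

no segment meets the rule's conditions; no change.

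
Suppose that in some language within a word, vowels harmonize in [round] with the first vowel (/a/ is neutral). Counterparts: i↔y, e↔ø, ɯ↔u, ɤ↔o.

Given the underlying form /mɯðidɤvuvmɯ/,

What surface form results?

/u/ harmonizes with /ɯ/ ([-round]) → [ɯ]

[mɯðidɤvɯvmɯ]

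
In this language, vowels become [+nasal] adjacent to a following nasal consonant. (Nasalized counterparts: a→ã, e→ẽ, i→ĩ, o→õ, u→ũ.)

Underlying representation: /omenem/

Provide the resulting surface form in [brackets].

/o/ before nasal /m/ → [õ]
/e/ before nasal /n/ → [ẽ]
/e/ before nasal /m/ → [ẽ]

[õmẽnẽm]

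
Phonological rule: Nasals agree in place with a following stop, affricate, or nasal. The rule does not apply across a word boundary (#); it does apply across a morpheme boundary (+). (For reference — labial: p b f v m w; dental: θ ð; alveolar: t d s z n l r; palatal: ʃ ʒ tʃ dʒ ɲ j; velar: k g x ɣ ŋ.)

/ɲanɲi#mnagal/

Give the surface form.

[ɲaɲɲi#nnagal]

/n/ before /ɲ/ (palatal) → [ɲ]
/m/ before /n/ (alveolar) → [n]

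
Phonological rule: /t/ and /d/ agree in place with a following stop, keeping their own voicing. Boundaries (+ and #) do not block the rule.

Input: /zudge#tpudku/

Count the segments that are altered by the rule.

/d/ before /g/ (velar) → [g]
/t/ before /p/ (labial) → [p]
/d/ before /k/ (velar) → [g]
3 segments change.

3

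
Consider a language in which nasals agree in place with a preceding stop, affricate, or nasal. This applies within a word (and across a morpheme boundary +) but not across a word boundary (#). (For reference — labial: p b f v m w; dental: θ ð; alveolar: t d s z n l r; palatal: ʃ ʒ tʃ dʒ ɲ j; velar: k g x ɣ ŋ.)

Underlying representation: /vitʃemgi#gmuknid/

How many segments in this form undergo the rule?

2

/m/ after /g/ (velar) → [ŋ]
/n/ after /k/ (velar) → [ŋ]
2 segments change.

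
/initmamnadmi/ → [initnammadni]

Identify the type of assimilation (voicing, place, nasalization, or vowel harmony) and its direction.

place assimilation, progressive

/m/→[n] /n/→[m] /m/→[n].
Each target copies a feature from the preceding segment, so the direction is progressive.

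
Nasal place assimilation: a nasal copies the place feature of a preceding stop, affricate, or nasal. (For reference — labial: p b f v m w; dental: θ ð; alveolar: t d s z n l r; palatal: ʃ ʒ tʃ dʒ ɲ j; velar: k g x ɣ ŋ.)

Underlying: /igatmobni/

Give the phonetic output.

[igatnobmi]

/m/ after /t/ (alveolar) → [n]
/n/ after /b/ (labial) → [m]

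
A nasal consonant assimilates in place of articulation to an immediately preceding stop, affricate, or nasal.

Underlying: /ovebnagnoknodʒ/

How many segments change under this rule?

3

/n/ after /b/ (labial) → [m]
/n/ after /g/ (velar) → [ŋ]
/n/ after /k/ (velar) → [ŋ]
3 segments change.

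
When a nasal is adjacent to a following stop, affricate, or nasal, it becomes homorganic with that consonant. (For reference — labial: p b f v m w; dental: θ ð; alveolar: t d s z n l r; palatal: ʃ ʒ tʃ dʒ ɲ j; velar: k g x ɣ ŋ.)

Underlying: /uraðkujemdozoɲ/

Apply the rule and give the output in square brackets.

/m/ before /d/ (alveolar) → [n]

[uraðkujendozoɲ]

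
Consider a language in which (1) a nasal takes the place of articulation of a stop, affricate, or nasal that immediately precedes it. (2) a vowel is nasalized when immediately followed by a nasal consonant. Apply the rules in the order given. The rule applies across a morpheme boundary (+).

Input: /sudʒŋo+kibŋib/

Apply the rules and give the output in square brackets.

Rule 1: /ŋ/ after /dʒ/ (palatal) → [ɲ]
Rule 1: /ŋ/ after /b/ (labial) → [m]
After rule 1: sudʒɲo+kibmib
Rule 2: no segment meets the rule's conditions; no change.

[sudʒɲo+kibmib]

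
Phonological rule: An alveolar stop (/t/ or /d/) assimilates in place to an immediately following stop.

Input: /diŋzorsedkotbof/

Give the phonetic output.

[diŋzorsegkopbof]

/d/ before /k/ (velar) → [g]
/t/ before /b/ (labial) → [p]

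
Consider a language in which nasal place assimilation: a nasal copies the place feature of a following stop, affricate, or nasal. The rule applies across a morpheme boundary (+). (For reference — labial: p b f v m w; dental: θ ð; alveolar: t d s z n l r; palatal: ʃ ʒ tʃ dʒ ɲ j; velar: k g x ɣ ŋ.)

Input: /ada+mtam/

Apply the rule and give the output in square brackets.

/m/ before /t/ (alveolar) → [n]

[ada+ntam]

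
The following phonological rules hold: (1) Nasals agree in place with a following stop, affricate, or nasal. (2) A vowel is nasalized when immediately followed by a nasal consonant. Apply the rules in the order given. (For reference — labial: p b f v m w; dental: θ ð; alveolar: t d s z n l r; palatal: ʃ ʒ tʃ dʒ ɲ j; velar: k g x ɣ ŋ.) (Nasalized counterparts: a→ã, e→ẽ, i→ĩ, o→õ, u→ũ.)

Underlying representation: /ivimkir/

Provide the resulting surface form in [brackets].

Rule 1: /m/ before /k/ (velar) → [ŋ]
After rule 1: iviŋkir
Rule 2: /i/ before nasal /ŋ/ → [ĩ]

[ivĩŋkir]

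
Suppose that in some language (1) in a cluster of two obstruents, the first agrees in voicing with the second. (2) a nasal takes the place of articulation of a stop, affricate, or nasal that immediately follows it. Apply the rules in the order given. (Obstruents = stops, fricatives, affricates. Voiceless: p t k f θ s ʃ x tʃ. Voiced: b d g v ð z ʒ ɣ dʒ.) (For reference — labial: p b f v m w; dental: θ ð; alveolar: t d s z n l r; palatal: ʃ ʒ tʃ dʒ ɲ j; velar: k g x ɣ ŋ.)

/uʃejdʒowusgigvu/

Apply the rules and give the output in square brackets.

[uʃejdʒowuzgigvu]

Rule 1: /s/ before /g/ (voiced) → [z]
After rule 1: uʃejdʒowuzgigvu
Rule 2: no segment meets the rule's conditions; no change.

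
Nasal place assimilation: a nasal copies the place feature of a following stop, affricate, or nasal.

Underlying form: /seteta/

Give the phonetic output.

no segment meets the rule's conditions; no change.

[seteta]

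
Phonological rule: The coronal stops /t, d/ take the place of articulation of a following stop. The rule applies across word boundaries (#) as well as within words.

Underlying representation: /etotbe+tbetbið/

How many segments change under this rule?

/t/ before /b/ (labial) → [p]
/t/ before /b/ (labial) → [p]
/t/ before /b/ (labial) → [p]
3 segments change.

3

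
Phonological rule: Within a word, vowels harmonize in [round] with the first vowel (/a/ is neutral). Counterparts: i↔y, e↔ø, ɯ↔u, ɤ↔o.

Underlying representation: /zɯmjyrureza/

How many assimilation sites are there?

2

/y/ harmonizes with /ɯ/ ([-round]) → [i]
/u/ harmonizes with /ɯ/ ([-round]) → [ɯ]
2 segments change.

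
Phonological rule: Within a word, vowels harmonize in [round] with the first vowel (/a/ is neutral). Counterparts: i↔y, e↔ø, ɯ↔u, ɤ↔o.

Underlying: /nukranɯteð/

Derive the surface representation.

/ɯ/ harmonizes with /u/ ([+round]) → [u]
/e/ harmonizes with /u/ ([+round]) → [ø]

[nukranutøð]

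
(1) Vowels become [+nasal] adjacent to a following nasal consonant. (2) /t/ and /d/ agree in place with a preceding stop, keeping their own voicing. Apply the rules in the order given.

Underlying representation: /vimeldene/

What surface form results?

Rule 1: /i/ before nasal /m/ → [ĩ]
Rule 1: /e/ before nasal /n/ → [ẽ]
After rule 1: vĩmeldẽne
Rule 2: no segment meets the rule's conditions; no change.

[vĩmeldẽne]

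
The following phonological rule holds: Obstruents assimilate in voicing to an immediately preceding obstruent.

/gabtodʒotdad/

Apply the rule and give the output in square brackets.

[gabdodʒottad]

/t/ after /b/ (voiced) → [d]
/d/ after /t/ (voiceless) → [t]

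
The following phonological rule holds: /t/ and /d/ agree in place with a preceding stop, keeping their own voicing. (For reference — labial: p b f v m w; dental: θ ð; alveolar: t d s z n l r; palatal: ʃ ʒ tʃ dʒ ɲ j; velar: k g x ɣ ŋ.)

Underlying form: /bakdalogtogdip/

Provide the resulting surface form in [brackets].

/d/ after /k/ (velar) → [g]
/t/ after /g/ (velar) → [k]
/d/ after /g/ (velar) → [g]

[bakgalogkoggip]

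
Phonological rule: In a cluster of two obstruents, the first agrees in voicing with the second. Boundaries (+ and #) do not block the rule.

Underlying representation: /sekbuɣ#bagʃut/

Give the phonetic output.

/k/ before /b/ (voiced) → [g]
/g/ before /ʃ/ (voiceless) → [k]

[segbuɣ#bakʃut]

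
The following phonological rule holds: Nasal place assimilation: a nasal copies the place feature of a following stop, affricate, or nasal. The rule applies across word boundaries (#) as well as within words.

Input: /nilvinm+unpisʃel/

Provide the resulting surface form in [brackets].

[nilvimm+umpisʃel]

/n/ before /m/ (labial) → [m]
/n/ before /p/ (labial) → [m]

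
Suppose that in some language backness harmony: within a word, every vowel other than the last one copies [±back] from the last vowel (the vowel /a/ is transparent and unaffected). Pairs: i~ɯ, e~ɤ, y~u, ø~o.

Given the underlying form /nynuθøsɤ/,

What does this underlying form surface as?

[nunuθosɤ]

/y/ harmonizes with /ɤ/ ([+back]) → [u]
/ø/ harmonizes with /ɤ/ ([+back]) → [o]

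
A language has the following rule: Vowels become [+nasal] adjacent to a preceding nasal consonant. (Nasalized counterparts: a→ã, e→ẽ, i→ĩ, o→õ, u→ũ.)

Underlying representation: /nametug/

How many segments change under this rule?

2

/a/ after nasal /n/ → [ã]
/e/ after nasal /m/ → [ẽ]
2 segments change.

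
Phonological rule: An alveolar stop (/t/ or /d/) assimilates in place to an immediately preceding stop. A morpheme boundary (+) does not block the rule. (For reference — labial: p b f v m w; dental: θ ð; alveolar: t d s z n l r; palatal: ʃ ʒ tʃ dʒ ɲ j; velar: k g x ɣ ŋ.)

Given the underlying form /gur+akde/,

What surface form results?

[gur+akge]

/d/ after /k/ (velar) → [g]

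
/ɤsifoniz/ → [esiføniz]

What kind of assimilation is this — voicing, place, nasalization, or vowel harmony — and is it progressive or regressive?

/ɤ/→[e] /o/→[ø].
Vowels agree with the last vowel, so the harmony is regressive.

vowel harmony, regressive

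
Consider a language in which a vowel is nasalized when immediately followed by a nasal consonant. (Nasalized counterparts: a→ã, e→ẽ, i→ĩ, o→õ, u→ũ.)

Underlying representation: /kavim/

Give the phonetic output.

/i/ before nasal /m/ → [ĩ]

[kavĩm]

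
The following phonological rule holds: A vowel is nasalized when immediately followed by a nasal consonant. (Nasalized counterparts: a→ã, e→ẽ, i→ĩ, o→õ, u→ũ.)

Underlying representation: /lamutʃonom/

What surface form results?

[lãmutʃõnõm]

/a/ before nasal /m/ → [ã]
/o/ before nasal /n/ → [õ]
/o/ before nasal /m/ → [õ]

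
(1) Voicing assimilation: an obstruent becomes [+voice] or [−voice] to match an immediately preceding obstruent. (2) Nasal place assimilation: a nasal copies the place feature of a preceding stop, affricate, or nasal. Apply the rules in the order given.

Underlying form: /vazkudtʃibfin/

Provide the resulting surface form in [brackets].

Rule 1: /k/ after /z/ (voiced) → [g]
Rule 1: /tʃ/ after /d/ (voiced) → [dʒ]
Rule 1: /f/ after /b/ (voiced) → [v]
After rule 1: vazguddʒibvin
Rule 2: no segment meets the rule's conditions; no change.

[vazguddʒibvin]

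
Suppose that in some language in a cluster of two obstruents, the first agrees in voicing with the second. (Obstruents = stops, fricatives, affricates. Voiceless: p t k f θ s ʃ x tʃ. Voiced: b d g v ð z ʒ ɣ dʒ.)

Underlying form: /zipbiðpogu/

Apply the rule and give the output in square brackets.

/p/ before /b/ (voiced) → [b]
/ð/ before /p/ (voiceless) → [θ]

[zibbiθpogu]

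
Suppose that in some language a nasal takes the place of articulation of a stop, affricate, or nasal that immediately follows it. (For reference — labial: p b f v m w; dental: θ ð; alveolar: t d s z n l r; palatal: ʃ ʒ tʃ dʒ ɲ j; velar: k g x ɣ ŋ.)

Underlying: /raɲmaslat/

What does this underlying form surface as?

/ɲ/ before /m/ (labial) → [m]

[rammaslat]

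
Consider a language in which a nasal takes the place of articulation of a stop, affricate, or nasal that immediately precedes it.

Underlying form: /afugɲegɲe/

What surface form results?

/ɲ/ after /g/ (velar) → [ŋ]
/ɲ/ after /g/ (velar) → [ŋ]

[afugŋegŋe]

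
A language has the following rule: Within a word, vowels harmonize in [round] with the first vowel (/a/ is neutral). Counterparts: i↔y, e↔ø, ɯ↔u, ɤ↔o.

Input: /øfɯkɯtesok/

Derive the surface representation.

[øfukutøsok]

/ɯ/ harmonizes with /ø/ ([+round]) → [u]
/ɯ/ harmonizes with /ø/ ([+round]) → [u]
/e/ harmonizes with /ø/ ([+round]) → [ø]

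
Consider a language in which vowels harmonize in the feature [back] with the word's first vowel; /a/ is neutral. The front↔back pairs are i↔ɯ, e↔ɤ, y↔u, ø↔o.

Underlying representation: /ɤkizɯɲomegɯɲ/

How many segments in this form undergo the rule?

2

/i/ harmonizes with /ɤ/ ([+back]) → [ɯ]
/e/ harmonizes with /ɤ/ ([+back]) → [ɤ]
2 segments change.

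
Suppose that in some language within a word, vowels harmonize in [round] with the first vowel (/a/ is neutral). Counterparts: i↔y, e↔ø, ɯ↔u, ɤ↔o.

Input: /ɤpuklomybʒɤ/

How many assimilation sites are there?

3

/u/ harmonizes with /ɤ/ ([-round]) → [ɯ]
/o/ harmonizes with /ɤ/ ([-round]) → [ɤ]
/y/ harmonizes with /ɤ/ ([-round]) → [i]
3 segments change.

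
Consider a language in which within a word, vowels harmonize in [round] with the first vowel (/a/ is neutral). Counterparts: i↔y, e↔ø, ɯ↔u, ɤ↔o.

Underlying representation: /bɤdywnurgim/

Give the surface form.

[bɤdiwnɯrgim]

/y/ harmonizes with /ɤ/ ([-round]) → [i]
/u/ harmonizes with /ɤ/ ([-round]) → [ɯ]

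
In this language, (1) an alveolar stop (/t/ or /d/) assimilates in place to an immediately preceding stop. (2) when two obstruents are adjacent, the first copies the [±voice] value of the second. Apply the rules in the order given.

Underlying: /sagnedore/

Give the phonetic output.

[sagnedore]

Rule 1: no segment meets the rule's conditions; no change.
After rule 1: sagnedore
Rule 2: no segment meets the rule's conditions; no change.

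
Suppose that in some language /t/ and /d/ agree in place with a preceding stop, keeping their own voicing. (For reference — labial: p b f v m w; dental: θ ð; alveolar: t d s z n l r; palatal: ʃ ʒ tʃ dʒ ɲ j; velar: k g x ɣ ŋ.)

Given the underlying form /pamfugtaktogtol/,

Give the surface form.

[pamfugkakkogkol]

/t/ after /g/ (velar) → [k]
/t/ after /k/ (velar) → [k]
/t/ after /g/ (velar) → [k]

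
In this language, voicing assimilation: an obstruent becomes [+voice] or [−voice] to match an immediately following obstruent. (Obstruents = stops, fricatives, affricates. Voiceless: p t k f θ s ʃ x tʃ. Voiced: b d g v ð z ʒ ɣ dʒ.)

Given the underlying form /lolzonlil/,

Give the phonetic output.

no segment meets the rule's conditions; no change.

[lolzonlil]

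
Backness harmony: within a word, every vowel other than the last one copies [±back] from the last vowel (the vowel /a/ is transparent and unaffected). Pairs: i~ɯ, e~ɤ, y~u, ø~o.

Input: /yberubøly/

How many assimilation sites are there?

/u/ harmonizes with /y/ ([-back]) → [y]
1 segment changes.

1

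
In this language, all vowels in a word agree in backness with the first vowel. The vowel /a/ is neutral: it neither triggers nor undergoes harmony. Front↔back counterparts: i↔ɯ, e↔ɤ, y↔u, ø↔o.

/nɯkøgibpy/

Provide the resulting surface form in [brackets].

[nɯkogɯbpu]

/ø/ harmonizes with /ɯ/ ([+back]) → [o]
/i/ harmonizes with /ɯ/ ([+back]) → [ɯ]
/y/ harmonizes with /ɯ/ ([+back]) → [u]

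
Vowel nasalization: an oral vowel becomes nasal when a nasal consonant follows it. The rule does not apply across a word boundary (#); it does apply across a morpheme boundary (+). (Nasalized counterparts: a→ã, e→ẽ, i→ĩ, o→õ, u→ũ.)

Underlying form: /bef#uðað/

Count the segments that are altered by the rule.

0

No segment meets the rule's conditions.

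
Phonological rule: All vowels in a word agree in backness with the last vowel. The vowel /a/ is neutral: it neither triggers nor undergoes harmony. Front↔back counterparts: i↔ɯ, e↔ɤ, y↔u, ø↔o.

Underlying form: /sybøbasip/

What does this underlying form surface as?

no segment meets the rule's conditions; no change.

[sybøbasip]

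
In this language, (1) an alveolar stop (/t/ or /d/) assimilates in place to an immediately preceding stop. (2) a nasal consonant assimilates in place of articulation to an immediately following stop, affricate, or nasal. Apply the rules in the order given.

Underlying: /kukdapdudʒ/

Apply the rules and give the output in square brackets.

Rule 1: /d/ after /k/ (velar) → [g]
Rule 1: /d/ after /p/ (labial) → [b]
After rule 1: kukgapbudʒ
Rule 2: no segment meets the rule's conditions; no change.

[kukgapbudʒ]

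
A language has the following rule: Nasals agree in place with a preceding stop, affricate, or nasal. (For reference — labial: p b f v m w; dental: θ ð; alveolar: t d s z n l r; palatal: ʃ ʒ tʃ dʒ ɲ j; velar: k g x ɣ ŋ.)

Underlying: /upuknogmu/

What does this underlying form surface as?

[upukŋogŋu]

/n/ after /k/ (velar) → [ŋ]
/m/ after /g/ (velar) → [ŋ]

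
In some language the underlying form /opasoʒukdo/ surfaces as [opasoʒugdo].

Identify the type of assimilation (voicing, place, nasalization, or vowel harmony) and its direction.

/k/→[g].
Each target copies a feature from the following segment, so the direction is regressive.

voicing assimilation, regressive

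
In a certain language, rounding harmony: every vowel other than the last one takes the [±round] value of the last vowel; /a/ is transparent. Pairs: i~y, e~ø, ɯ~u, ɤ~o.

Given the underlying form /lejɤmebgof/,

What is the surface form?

[løjomøbgof]

/e/ harmonizes with /o/ ([+round]) → [ø]
/ɤ/ harmonizes with /o/ ([+round]) → [o]
/e/ harmonizes with /o/ ([+round]) → [ø]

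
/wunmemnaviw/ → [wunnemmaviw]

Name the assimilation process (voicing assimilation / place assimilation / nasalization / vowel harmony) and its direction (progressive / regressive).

/m/→[n] /n/→[m].
Each target copies a feature from the preceding segment, so the direction is progressive.

place assimilation, progressive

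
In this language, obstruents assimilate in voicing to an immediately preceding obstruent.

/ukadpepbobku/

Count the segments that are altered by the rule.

3

/p/ after /d/ (voiced) → [b]
/b/ after /p/ (voiceless) → [p]
/k/ after /b/ (voiced) → [g]
3 segments change.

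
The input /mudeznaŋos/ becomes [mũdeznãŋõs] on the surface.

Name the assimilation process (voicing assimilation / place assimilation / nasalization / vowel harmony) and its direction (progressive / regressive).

/u/→[ũ] /a/→[ã] /o/→[õ].
Each target copies a feature from the preceding segment, so the direction is progressive.

nasalization, progressive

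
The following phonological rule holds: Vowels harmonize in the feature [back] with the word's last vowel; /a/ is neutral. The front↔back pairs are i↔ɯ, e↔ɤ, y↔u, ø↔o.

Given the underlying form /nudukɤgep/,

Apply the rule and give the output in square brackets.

[nydykegep]

/u/ harmonizes with /e/ ([-back]) → [y]
/u/ harmonizes with /e/ ([-back]) → [y]
/ɤ/ harmonizes with /e/ ([-back]) → [e]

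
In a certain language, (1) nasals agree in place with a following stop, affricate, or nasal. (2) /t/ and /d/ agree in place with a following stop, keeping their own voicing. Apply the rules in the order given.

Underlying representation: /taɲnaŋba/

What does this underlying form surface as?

[tannamba]

Rule 1: /ɲ/ before /n/ (alveolar) → [n]
Rule 1: /ŋ/ before /b/ (labial) → [m]
After rule 1: tannamba
Rule 2: no segment meets the rule's conditions; no change.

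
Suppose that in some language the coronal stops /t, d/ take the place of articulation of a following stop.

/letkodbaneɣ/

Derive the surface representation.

/t/ before /k/ (velar) → [k]
/d/ before /b/ (labial) → [b]

[lekkobbaneɣ]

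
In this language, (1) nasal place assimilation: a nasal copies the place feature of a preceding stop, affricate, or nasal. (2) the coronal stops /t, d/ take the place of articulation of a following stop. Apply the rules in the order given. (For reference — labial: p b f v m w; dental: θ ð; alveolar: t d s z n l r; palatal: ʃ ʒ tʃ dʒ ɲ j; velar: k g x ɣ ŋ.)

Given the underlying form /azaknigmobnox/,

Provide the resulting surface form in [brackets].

Rule 1: /n/ after /k/ (velar) → [ŋ]
Rule 1: /m/ after /g/ (velar) → [ŋ]
Rule 1: /n/ after /b/ (labial) → [m]
After rule 1: azakŋigŋobmox
Rule 2: no segment meets the rule's conditions; no change.

[azakŋigŋobmox]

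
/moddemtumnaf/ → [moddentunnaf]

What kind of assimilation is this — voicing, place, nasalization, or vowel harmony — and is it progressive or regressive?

/m/→[n] /m/→[n].
Each target copies a feature from the following segment, so the direction is regressive.

place assimilation, regressive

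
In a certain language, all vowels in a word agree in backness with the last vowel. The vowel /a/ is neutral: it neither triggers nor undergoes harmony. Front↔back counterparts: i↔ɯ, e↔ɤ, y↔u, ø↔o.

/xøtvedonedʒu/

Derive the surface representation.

/ø/ harmonizes with /u/ ([+back]) → [o]
/e/ harmonizes with /u/ ([+back]) → [ɤ]
/e/ harmonizes with /u/ ([+back]) → [ɤ]

[xotvɤdonɤdʒu]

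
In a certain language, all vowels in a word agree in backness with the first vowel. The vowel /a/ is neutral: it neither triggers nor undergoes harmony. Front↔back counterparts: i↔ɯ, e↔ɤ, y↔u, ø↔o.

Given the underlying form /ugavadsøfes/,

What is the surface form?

[ugavadsofɤs]

/ø/ harmonizes with /u/ ([+back]) → [o]
/e/ harmonizes with /u/ ([+back]) → [ɤ]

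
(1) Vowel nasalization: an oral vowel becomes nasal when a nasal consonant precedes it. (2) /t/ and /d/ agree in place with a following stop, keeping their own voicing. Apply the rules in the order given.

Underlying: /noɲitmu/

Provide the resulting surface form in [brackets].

[nõɲĩtmũ]

Rule 1: /o/ after nasal /n/ → [õ]
Rule 1: /i/ after nasal /ɲ/ → [ĩ]
Rule 1: /u/ after nasal /m/ → [ũ]
After rule 1: nõɲĩtmũ
Rule 2: no segment meets the rule's conditions; no change.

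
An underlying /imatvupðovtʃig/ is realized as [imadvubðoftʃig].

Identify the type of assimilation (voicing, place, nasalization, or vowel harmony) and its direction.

voicing assimilation, regressive

/t/→[d] /p/→[b] /v/→[f].
Each target copies a feature from the following segment, so the direction is regressive.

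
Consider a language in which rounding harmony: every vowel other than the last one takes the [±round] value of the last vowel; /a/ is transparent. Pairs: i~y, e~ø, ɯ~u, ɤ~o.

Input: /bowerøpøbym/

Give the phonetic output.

[bowørøpøbym]

/e/ harmonizes with /y/ ([+round]) → [ø]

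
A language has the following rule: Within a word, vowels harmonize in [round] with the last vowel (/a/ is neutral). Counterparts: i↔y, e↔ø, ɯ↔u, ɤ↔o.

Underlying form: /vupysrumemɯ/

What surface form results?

[vɯpisrɯmemɯ]

/u/ harmonizes with /ɯ/ ([-round]) → [ɯ]
/y/ harmonizes with /ɯ/ ([-round]) → [i]
/u/ harmonizes with /ɯ/ ([-round]) → [ɯ]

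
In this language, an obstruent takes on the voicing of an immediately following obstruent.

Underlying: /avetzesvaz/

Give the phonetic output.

/t/ before /z/ (voiced) → [d]
/s/ before /v/ (voiced) → [z]

[avedzezvaz]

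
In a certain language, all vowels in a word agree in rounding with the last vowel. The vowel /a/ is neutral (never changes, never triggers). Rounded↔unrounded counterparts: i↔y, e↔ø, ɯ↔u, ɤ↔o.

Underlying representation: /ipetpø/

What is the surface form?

/i/ harmonizes with /ø/ ([+round]) → [y]
/e/ harmonizes with /ø/ ([+round]) → [ø]

[ypøtpø]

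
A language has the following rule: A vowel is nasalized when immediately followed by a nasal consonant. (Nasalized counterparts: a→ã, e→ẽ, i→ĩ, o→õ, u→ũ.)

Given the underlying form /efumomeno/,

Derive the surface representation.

[efũmõmẽno]

/u/ before nasal /m/ → [ũ]
/o/ before nasal /m/ → [õ]
/e/ before nasal /n/ → [ẽ]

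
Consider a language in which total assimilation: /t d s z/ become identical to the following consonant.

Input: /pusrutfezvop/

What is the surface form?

/s/ before /r/ → [r] (total assimilation)
/t/ before /f/ → [f] (total assimilation)
/z/ before /v/ → [v] (total assimilation)

[purruffevvop]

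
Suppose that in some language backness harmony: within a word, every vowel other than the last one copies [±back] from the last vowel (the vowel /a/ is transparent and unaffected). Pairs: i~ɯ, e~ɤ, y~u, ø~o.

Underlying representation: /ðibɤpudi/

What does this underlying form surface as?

[ðibepydi]

/ɤ/ harmonizes with /i/ ([-back]) → [e]
/u/ harmonizes with /i/ ([-back]) → [y]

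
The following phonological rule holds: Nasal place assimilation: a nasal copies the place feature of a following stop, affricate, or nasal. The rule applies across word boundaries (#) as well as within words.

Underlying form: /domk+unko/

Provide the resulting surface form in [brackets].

/m/ before /k/ (velar) → [ŋ]
/n/ before /k/ (velar) → [ŋ]

[doŋk+uŋko]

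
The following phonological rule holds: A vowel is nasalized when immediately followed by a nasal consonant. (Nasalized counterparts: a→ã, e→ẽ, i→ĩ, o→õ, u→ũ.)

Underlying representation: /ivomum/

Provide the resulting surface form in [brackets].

[ivõmũm]

/o/ before nasal /m/ → [õ]
/u/ before nasal /m/ → [ũ]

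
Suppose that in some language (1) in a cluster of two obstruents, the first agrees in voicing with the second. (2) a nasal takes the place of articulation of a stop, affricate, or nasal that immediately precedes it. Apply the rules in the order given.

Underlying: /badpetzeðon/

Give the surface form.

Rule 1: /d/ before /p/ (voiceless) → [t]
Rule 1: /t/ before /z/ (voiced) → [d]
After rule 1: batpedzeðon
Rule 2: no segment meets the rule's conditions; no change.

[batpedzeðon]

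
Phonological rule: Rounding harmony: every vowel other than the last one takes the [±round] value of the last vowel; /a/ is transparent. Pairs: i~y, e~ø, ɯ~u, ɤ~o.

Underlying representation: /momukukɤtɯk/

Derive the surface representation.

/o/ harmonizes with /ɯ/ ([-round]) → [ɤ]
/u/ harmonizes with /ɯ/ ([-round]) → [ɯ]
/u/ harmonizes with /ɯ/ ([-round]) → [ɯ]

[mɤmɯkɯkɤtɯk]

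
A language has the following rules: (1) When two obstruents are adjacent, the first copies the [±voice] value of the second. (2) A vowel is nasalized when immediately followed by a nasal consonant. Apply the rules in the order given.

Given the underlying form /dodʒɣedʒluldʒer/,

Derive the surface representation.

Rule 1: no segment meets the rule's conditions; no change.
After rule 1: dodʒɣedʒluldʒer
Rule 2: no segment meets the rule's conditions; no change.

[dodʒɣedʒluldʒer]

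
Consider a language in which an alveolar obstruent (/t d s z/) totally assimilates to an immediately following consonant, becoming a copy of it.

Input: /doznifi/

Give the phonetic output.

/z/ before /n/ → [n] (total assimilation)

[donnifi]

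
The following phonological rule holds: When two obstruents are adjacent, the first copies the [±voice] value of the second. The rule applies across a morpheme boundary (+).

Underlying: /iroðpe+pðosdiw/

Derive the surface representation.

/ð/ before /p/ (voiceless) → [θ]
/p/ before /ð/ (voiced) → [b]
/s/ before /d/ (voiced) → [z]

[iroθpe+bðozdiw]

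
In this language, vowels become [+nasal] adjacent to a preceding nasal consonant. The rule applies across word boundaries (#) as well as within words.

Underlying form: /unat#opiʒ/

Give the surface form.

/a/ after nasal /n/ → [ã]

[unãt#opiʒ]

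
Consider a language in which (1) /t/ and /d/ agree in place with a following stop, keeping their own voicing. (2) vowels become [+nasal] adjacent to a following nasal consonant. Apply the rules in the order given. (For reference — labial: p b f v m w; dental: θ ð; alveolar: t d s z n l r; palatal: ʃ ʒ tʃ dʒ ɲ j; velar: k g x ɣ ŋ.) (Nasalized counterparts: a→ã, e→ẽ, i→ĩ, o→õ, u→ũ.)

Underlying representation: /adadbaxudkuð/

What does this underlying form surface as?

Rule 1: /d/ before /b/ (labial) → [b]
Rule 1: /d/ before /k/ (velar) → [g]
After rule 1: adabbaxugkuð
Rule 2: no segment meets the rule's conditions; no change.

[adabbaxugkuð]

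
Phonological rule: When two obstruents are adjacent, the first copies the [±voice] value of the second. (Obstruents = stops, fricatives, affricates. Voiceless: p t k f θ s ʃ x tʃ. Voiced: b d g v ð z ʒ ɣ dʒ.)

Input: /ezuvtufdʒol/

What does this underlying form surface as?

/v/ before /t/ (voiceless) → [f]
/f/ before /dʒ/ (voiced) → [v]

[ezuftuvdʒol]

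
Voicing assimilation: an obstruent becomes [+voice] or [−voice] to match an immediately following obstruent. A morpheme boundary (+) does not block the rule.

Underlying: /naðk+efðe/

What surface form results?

[naθk+evðe]

/ð/ before /k/ (voiceless) → [θ]
/f/ before /ð/ (voiced) → [v]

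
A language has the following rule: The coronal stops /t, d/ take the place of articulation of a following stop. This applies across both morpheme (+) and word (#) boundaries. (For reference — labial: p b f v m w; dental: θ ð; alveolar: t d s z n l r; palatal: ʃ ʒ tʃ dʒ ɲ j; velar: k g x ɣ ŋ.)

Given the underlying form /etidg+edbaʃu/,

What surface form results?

/d/ before /g/ (velar) → [g]
/d/ before /b/ (labial) → [b]

[etigg+ebbaʃu]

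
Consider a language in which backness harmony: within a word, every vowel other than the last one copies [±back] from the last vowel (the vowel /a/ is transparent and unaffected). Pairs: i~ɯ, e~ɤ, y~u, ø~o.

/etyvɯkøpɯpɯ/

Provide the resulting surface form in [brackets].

[ɤtuvɯkopɯpɯ]

/e/ harmonizes with /ɯ/ ([+back]) → [ɤ]
/y/ harmonizes with /ɯ/ ([+back]) → [u]
/ø/ harmonizes with /ɯ/ ([+back]) → [o]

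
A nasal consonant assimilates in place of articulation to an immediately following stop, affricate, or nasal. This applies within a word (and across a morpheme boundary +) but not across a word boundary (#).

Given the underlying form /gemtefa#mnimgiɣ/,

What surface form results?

[gentefa#nniŋgiɣ]

/m/ before /t/ (alveolar) → [n]
/m/ before /n/ (alveolar) → [n]
/m/ before /g/ (velar) → [ŋ]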